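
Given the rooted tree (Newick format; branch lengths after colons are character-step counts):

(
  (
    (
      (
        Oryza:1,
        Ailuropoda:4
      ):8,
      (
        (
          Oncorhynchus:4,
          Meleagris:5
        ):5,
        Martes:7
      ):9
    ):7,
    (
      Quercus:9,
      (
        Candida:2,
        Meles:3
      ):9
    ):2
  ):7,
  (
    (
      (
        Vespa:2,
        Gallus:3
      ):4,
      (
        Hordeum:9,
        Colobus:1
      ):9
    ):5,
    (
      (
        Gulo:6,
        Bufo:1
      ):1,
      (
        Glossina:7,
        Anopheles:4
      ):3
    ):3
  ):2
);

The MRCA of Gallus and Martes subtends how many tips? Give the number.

16

The MRCA of Gallus and Martes is the root, so the clade is the entire tree.
That clade contains 16 terminal taxa: Ailuropoda, Anopheles, Bufo, Candida, Colobus, Gallus, Glossina, Gulo, Hordeum, Martes, Meleagris, Meles, Oncorhynchus, Oryza, Quercus, Vespa.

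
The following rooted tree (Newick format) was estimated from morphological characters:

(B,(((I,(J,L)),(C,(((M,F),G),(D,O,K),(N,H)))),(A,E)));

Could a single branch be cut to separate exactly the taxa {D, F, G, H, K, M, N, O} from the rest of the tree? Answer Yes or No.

The most recent common ancestor of these taxa subtends (((M,F),G),(D,O,K),(N,H)).
That clade has exactly 8 tips — every listed taxon and nothing else — so the group is monophyletic.

Yes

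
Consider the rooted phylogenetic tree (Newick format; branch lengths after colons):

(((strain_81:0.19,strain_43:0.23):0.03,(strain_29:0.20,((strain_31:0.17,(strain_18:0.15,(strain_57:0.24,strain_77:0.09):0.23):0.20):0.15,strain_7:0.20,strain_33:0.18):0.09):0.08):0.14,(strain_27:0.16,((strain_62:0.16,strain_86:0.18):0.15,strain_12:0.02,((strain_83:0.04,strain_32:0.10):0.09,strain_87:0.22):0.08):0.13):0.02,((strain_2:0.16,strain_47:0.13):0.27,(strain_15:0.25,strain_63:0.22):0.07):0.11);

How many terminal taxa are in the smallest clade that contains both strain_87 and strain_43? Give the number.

The MRCA of strain_87 and strain_43 is the root, so the clade is the entire tree.
That clade contains 20 terminal taxa: strain_12, strain_15, strain_18, strain_2, strain_27, strain_29, strain_31, strain_32, strain_33, strain_43, strain_47, strain_57, strain_62, strain_63, strain_7, strain_77, strain_81, strain_83, strain_86, strain_87.

20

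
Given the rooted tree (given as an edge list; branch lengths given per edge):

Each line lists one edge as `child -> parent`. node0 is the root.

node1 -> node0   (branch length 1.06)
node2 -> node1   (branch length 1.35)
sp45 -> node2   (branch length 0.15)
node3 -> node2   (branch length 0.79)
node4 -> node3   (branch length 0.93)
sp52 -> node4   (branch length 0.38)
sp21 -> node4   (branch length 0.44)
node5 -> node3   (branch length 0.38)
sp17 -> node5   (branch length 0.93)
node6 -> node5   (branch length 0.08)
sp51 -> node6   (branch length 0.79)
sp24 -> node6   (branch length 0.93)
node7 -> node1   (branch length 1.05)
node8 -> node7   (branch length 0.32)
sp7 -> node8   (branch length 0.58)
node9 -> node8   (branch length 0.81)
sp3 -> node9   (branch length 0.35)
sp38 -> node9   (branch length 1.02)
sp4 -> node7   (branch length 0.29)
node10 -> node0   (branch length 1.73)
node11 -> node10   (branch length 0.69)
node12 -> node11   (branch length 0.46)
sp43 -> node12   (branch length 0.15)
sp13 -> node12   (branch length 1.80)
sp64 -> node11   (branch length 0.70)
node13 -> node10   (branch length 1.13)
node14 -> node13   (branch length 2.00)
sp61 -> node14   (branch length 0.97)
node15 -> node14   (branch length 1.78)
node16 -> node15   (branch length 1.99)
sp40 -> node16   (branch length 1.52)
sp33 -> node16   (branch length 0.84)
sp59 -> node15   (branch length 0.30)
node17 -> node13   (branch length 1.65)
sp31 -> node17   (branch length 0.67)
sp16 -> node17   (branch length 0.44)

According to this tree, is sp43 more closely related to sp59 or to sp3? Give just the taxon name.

sp59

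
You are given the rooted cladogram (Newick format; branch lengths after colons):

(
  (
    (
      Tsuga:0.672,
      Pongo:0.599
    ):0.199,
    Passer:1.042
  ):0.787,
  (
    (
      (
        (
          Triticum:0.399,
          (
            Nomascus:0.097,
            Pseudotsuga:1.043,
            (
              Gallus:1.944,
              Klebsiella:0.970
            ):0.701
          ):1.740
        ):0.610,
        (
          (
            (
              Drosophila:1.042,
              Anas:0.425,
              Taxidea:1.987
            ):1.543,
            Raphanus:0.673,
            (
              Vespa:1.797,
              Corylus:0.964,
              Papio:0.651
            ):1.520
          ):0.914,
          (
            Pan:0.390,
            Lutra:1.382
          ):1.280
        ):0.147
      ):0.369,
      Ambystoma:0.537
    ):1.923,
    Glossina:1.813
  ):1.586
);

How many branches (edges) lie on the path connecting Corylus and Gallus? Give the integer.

The MRCA of Corylus and Gallus is the node subtending ((Triticum,(Nomascus,Pseudotsuga,(Gallus,Klebsiella))),(((Drosophila,Anas,Taxidea),Raphanus,(Vespa,Corylus,Papio)),(Pan,Lutra))).
From Corylus up to that node: 4 branches. From Gallus up to the same node: 4 branches. Total: 4 + 4 = 8.

8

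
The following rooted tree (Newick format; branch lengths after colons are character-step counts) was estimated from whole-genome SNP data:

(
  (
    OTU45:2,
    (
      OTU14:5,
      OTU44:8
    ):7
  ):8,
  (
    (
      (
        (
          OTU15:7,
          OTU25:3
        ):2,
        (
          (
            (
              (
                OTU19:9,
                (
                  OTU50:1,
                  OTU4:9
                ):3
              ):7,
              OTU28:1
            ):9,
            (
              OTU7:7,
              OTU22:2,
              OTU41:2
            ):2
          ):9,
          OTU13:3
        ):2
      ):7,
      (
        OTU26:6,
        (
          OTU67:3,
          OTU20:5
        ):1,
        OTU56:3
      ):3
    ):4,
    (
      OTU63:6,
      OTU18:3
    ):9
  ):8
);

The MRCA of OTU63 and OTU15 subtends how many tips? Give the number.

The MRCA of OTU63 and OTU15 is the node subtending ((((OTU15,OTU25),((((OTU19,(OTU50,OTU4)),OTU28),(OTU7,OTU22,OTU41)),OTU13)),(OTU26,(OTU67,OTU20),OTU56)),(OTU63,OTU18)).
That clade contains 16 terminal taxa: OTU13, OTU15, OTU18, OTU19, OTU20, OTU22, OTU25, OTU26, OTU28, OTU4, OTU41, OTU50, OTU56, OTU63, OTU67, OTU7.

16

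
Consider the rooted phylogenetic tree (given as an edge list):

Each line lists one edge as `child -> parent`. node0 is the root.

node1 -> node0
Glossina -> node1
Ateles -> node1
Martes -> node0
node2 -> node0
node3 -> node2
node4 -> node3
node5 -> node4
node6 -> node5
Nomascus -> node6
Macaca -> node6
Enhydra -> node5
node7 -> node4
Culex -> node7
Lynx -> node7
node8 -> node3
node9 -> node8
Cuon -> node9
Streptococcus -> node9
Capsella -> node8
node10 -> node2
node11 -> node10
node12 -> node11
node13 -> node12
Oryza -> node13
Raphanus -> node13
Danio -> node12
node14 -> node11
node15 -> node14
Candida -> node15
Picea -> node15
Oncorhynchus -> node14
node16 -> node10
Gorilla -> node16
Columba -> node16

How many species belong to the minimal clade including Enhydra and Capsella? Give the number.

8

The MRCA of Enhydra and Capsella is the node subtending ((((Nomascus,Macaca),Enhydra),(Culex,Lynx)),((Cuon,Streptococcus),Capsella)).
That clade contains 8 terminal taxa: Capsella, Culex, Cuon, Enhydra, Lynx, Macaca, Nomascus, Streptococcus.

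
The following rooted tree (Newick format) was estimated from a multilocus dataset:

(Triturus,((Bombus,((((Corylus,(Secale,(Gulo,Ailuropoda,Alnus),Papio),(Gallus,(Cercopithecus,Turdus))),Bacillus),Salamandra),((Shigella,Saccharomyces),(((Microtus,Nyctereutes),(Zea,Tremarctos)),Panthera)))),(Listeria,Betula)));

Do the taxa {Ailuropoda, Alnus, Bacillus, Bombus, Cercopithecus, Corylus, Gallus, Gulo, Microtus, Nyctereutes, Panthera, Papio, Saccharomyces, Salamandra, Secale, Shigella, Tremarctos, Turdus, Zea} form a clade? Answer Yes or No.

Yes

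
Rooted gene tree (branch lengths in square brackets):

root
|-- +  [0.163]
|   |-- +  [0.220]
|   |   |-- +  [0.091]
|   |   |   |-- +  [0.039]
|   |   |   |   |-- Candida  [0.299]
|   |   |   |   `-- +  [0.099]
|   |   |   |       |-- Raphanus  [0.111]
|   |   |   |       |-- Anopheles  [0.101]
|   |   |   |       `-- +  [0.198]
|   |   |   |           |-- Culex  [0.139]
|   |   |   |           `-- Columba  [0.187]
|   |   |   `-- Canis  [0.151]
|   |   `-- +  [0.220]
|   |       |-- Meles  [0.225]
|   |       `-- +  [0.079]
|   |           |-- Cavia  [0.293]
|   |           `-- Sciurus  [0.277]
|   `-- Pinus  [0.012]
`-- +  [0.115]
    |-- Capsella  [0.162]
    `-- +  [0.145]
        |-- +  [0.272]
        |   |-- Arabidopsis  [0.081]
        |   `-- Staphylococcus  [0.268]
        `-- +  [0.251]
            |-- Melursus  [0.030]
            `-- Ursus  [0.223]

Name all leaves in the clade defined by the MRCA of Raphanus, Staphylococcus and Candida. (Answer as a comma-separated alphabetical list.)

Tracing Raphanus: it sits inside (Raphanus,Anopheles,(Culex,Columba)).
Tracing Staphylococcus: it sits inside (Arabidopsis,Staphylococcus).
Tracing Candida: it sits inside (Candida,(Raphanus,Anopheles,(Culex,Columba))).
The smallest clade enclosing all 3 is the whole tree (their MRCA is the root), so the answer is all 15 tips in alphabetical order.

Anopheles, Arabidopsis, Candida, Canis, Capsella, Cavia, Columba, Culex, Meles, Melursus, Pinus, Raphanus, Sciurus, Staphylococcus, Ursus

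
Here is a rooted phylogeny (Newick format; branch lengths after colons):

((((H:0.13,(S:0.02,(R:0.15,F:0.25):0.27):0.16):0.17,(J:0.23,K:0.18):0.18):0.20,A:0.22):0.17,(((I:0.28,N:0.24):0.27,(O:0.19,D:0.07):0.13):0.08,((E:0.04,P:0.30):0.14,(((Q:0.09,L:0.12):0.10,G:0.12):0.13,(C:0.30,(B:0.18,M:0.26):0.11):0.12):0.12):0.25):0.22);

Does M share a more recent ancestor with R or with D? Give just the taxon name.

D

The MRCA of M and D subtends (((I,N),(O,D)),((E,P),(((Q,L),G),(C,(B,M))))) (12 taxa).
The MRCA of M and R is the root, subtending the entire tree (19 taxa).
The first is nested inside the second, so M shares a more recent common ancestor with D.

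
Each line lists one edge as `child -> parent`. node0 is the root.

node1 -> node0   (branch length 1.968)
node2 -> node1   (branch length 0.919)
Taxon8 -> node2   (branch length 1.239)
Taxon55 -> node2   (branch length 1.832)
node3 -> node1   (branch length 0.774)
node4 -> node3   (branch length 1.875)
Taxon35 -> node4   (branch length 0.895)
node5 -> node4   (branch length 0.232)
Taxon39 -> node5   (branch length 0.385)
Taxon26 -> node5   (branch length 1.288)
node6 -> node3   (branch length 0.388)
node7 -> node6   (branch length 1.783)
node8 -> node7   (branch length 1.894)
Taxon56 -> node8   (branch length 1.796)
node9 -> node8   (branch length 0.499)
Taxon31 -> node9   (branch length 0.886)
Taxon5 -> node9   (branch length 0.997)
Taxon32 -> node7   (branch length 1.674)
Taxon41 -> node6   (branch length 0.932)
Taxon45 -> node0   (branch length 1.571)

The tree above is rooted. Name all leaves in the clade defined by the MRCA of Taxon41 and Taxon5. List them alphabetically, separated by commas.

Taxon31, Taxon32, Taxon41, Taxon5, Taxon56

Tracing Taxon41: it sits inside (((Taxon56,(Taxon31,Taxon5)),Taxon32),Taxon41).
Tracing Taxon5: it sits inside (Taxon31,Taxon5).
The smallest clade enclosing both is (((Taxon56,(Taxon31,Taxon5)),Taxon32),Taxon41); the answer is its 5 terminal taxa in alphabetical order.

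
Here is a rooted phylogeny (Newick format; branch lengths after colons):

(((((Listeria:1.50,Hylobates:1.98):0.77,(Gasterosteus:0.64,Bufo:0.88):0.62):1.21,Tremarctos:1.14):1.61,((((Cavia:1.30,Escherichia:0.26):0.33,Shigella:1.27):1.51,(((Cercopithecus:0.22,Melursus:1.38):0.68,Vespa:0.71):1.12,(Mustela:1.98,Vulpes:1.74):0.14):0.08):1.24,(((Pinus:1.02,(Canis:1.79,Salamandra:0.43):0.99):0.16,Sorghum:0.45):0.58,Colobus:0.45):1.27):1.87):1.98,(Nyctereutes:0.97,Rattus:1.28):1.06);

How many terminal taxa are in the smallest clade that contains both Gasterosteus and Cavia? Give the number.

18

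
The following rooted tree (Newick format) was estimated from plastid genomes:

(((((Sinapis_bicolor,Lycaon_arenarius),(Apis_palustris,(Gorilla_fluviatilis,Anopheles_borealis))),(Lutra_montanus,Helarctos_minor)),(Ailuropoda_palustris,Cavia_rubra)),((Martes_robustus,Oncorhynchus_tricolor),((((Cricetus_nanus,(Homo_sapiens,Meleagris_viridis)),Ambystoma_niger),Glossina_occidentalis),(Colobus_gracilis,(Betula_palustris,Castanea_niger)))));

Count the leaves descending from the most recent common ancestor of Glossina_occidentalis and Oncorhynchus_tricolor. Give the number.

10

The MRCA of Glossina_occidentalis and Oncorhynchus_tricolor is the node subtending ((Martes_robustus,Oncorhynchus_tricolor),((((Cricetus_nanus,(Homo_sapiens,Meleagris_viridis)),Ambystoma_niger),Glossina_occidentalis),(Colobus_gracilis,(Betula_palustris,Castanea_niger)))).
That clade contains 10 terminal taxa: Ambystoma_niger, Betula_palustris, Castanea_niger, Colobus_gracilis, Cricetus_nanus, Glossina_occidentalis, Homo_sapiens, Martes_robustus, Meleagris_viridis, Oncorhynchus_tricolor.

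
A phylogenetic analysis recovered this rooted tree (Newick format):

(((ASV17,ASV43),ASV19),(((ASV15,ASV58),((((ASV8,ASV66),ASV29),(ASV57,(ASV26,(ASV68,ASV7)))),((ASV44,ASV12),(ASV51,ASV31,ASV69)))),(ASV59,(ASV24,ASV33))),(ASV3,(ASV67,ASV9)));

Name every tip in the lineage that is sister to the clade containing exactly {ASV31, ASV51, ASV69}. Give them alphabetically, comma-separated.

ASV12, ASV44

The clade containing exactly {ASV31, ASV51, ASV69} attaches to the tree at the node subtending ((ASV44,ASV12),(ASV51,ASV31,ASV69)).
The other lineage descending from that same node — the sister group — is (ASV44,ASV12); its 2 tips in alphabetical order are the answer.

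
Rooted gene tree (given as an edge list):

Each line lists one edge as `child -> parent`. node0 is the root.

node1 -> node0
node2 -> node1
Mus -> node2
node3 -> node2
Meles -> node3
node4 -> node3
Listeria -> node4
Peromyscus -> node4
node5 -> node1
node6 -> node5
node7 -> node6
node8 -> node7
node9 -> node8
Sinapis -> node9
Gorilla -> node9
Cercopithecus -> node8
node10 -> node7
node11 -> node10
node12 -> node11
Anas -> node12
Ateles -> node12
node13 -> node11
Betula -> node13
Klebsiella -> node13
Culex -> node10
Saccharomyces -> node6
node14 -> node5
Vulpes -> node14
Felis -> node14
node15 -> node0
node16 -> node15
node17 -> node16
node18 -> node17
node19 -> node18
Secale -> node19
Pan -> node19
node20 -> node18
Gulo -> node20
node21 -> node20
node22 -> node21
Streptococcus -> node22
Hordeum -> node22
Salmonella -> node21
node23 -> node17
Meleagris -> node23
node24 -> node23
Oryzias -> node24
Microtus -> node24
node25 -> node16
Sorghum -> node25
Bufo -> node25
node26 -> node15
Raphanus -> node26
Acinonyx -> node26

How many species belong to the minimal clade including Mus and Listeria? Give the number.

4

The MRCA of Mus and Listeria is the node subtending (Mus,(Meles,(Listeria,Peromyscus))).
That clade contains 4 terminal taxa: Listeria, Meles, Mus, Peromyscus.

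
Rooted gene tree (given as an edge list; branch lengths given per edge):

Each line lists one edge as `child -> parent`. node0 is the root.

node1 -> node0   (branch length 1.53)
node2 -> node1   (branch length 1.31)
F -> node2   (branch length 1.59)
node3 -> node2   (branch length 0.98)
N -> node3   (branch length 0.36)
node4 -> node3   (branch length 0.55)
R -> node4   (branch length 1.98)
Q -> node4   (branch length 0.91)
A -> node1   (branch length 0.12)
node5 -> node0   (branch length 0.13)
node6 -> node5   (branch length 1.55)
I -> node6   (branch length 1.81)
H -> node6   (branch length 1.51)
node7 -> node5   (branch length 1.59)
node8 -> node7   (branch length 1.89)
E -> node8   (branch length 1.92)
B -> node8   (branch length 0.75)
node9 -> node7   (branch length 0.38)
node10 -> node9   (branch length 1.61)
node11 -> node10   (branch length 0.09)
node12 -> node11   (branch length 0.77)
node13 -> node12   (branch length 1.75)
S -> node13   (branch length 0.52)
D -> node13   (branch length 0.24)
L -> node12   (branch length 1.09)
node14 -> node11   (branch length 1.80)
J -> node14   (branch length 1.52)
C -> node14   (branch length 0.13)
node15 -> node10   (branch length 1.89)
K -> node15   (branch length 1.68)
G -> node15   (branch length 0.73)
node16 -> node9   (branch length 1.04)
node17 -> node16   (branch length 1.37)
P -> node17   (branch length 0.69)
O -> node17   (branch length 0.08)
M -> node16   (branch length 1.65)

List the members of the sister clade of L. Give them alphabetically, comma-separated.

D, S

L attaches to the tree at the node subtending ((S,D),L).
The other lineage descending from that same node — the sister group — is (S,D); its 2 tips in alphabetical order are the answer.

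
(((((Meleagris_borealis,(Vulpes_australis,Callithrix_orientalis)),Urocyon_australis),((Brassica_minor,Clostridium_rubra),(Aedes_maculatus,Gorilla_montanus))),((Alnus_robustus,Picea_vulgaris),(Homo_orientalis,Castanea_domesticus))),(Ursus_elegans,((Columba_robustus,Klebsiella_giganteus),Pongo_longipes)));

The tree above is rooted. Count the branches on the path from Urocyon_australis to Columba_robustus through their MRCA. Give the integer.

The MRCA of Urocyon_australis and Columba_robustus is the root of the tree.
From Urocyon_australis up to that node: 4 branches. From Columba_robustus up to the same node: 4 branches. Total: 4 + 4 = 8.

8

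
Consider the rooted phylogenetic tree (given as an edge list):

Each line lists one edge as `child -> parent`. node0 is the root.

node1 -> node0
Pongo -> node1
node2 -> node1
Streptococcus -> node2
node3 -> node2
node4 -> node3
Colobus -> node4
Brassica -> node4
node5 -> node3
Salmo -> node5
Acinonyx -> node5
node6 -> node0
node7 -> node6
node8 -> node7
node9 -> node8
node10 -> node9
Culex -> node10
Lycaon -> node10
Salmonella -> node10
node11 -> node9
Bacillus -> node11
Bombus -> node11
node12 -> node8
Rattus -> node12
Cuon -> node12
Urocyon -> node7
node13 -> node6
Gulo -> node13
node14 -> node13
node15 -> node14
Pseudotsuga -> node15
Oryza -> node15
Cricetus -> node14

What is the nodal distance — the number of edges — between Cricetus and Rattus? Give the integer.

7

The MRCA of Cricetus and Rattus is the node subtending (((((Culex,Lycaon,Salmonella),(Bacillus,Bombus)),(Rattus,Cuon)),Urocyon),(Gulo,((Pseudotsuga,Oryza),Cricetus))).
From Cricetus up to that node: 3 branches. From Rattus up to the same node: 4 branches. Total: 3 + 4 = 7.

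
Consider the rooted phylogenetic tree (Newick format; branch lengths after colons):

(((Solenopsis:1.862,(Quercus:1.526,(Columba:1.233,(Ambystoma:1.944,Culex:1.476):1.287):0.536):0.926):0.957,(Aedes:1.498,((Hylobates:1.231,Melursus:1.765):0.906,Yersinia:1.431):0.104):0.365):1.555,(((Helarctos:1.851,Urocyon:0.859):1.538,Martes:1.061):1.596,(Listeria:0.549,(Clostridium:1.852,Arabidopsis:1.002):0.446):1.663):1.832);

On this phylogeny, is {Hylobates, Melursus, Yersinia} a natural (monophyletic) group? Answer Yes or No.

Yes

The most recent common ancestor of these taxa subtends ((Hylobates,Melursus),Yersinia).
That clade has exactly 3 tips — every listed taxon and nothing else — so the group is monophyletic.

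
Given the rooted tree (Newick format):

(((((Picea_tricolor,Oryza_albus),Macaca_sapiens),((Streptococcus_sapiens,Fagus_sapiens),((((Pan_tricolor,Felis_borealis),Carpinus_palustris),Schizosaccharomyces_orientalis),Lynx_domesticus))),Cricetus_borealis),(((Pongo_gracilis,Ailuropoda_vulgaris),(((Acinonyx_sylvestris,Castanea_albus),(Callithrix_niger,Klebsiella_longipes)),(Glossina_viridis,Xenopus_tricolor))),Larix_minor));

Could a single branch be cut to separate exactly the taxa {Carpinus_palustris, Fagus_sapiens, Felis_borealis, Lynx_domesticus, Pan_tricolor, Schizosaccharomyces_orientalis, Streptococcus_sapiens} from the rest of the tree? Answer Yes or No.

The most recent common ancestor of these taxa subtends ((Streptococcus_sapiens,Fagus_sapiens),((((Pan_tricolor,Felis_borealis),Carpinus_palustris),Schizosaccharomyces_orientalis),Lynx_domesticus)).
That clade has exactly 7 tips — every listed taxon and nothing else — so the group is monophyletic.

Yes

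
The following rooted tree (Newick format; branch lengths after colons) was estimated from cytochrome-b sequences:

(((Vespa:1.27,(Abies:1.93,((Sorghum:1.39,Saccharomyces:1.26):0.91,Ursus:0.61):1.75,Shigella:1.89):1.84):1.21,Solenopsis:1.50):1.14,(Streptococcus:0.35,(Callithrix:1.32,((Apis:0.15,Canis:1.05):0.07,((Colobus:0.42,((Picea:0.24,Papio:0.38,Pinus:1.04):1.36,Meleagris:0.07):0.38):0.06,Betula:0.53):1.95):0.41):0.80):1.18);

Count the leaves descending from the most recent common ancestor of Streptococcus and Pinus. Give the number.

10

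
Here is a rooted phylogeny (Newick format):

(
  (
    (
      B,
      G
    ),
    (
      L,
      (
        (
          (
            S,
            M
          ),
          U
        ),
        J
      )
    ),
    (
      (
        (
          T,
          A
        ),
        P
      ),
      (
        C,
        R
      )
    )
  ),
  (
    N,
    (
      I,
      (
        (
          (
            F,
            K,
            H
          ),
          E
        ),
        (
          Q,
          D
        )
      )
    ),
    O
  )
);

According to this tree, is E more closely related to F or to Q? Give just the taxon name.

F

The MRCA of E and F subtends ((F,K,H),E) (4 taxa).
The MRCA of E and Q subtends (((F,K,H),E),(Q,D)) (6 taxa).
The first is nested inside the second, so E shares a more recent common ancestor with F.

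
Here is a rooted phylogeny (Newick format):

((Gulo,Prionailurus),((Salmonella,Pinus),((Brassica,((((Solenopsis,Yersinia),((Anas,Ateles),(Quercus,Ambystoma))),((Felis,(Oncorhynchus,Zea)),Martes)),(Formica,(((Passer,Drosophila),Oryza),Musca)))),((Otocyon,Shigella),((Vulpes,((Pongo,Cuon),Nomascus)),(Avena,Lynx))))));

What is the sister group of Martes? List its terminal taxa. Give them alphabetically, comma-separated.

Felis, Oncorhynchus, Zea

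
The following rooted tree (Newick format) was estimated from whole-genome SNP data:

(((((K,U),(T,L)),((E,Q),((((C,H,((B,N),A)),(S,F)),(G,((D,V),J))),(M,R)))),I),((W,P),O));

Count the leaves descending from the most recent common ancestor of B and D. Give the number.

11

The MRCA of B and D is the node subtending (((C,H,((B,N),A)),(S,F)),(G,((D,V),J))).
That clade contains 11 terminal taxa: A, B, C, D, F, G, H, J, N, S, V.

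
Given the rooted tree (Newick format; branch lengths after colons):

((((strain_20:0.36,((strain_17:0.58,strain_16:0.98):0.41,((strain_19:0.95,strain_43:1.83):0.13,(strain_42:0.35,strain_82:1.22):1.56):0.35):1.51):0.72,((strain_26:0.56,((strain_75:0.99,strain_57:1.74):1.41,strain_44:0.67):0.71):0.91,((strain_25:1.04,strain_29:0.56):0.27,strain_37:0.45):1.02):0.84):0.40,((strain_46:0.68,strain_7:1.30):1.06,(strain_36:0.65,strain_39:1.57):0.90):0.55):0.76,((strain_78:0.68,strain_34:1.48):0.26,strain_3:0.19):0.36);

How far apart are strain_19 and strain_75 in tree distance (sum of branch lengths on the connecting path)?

The path runs strain_19 → … → MRCA → … → strain_75; the MRCA is the node subtending ((strain_20,((strain_17,strain_16),((strain_19,strain_43),(strain_42,strain_82)))),((strain_26,((strain_75,strain_57),strain_44)),((strain_25,strain_29),strain_37))).
Branch lengths along that path: 0.95 + 0.13 + 0.35 + 1.51 + 0.72 + 0.84 + 0.91 + 0.71 + 1.41 + 0.99 = 8.52.

8.52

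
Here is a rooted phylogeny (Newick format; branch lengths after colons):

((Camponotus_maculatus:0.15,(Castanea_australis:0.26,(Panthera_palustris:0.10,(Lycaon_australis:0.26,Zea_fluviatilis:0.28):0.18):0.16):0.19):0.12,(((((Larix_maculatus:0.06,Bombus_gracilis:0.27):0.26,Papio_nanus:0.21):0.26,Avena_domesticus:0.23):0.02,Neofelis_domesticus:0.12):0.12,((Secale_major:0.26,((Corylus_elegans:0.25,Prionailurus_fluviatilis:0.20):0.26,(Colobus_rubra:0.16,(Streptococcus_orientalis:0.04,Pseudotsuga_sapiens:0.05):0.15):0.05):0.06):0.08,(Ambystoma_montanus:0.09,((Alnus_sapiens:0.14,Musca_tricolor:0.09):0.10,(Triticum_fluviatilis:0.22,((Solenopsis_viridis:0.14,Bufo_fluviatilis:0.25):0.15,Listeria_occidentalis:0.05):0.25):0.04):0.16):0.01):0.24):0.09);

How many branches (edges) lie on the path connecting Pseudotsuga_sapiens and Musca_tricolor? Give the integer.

The MRCA of Pseudotsuga_sapiens and Musca_tricolor is the node subtending ((Secale_major,((Corylus_elegans,Prionailurus_fluviatilis),(Colobus_rubra,(Streptococcus_orientalis,Pseudotsuga_sapiens)))),(Ambystoma_montanus,((Alnus_sapiens,Musca_tricolor),(Triticum_fluviatilis,((Solenopsis_viridis,Bufo_fluviatilis),Listeria_occidentalis))))).
From Pseudotsuga_sapiens up to that node: 5 branches. From Musca_tricolor up to the same node: 4 branches. Total: 5 + 4 = 9.

9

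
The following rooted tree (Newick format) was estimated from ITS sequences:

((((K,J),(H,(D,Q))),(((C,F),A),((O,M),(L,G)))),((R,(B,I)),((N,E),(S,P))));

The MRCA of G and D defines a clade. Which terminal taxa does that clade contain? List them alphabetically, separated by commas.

Tracing G: it sits inside (L,G).
Tracing D: it sits inside (D,Q).
The smallest clade enclosing both is (((K,J),(H,(D,Q))),(((C,F),A),((O,M),(L,G)))); the answer is its 12 terminal taxa in alphabetical order.

A, C, D, F, G, H, J, K, L, M, O, Q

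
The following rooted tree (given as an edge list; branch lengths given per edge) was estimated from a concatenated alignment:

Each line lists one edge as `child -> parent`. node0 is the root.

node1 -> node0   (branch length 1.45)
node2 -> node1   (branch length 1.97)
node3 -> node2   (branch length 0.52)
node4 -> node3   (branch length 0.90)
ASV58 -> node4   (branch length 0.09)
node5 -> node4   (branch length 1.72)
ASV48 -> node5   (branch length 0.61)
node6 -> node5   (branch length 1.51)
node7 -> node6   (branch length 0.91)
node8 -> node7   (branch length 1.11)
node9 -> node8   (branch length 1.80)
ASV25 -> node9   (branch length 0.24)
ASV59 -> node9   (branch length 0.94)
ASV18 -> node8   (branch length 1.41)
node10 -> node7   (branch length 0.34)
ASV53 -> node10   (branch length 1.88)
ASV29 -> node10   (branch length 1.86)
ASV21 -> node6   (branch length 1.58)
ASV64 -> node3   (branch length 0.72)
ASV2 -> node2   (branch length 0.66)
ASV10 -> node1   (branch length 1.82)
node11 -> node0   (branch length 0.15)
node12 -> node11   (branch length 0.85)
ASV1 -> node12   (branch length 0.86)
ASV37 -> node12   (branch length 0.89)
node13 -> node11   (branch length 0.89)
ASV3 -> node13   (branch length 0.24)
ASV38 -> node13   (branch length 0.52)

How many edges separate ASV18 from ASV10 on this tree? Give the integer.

9

The MRCA of ASV18 and ASV10 is the node subtending ((((ASV58,(ASV48,((((ASV25,ASV59),ASV18),(ASV53,ASV29)),ASV21))),ASV64),ASV2),ASV10).
From ASV18 up to that node: 8 branches. From ASV10 up to the same node: 1 branch. Total: 8 + 1 = 9.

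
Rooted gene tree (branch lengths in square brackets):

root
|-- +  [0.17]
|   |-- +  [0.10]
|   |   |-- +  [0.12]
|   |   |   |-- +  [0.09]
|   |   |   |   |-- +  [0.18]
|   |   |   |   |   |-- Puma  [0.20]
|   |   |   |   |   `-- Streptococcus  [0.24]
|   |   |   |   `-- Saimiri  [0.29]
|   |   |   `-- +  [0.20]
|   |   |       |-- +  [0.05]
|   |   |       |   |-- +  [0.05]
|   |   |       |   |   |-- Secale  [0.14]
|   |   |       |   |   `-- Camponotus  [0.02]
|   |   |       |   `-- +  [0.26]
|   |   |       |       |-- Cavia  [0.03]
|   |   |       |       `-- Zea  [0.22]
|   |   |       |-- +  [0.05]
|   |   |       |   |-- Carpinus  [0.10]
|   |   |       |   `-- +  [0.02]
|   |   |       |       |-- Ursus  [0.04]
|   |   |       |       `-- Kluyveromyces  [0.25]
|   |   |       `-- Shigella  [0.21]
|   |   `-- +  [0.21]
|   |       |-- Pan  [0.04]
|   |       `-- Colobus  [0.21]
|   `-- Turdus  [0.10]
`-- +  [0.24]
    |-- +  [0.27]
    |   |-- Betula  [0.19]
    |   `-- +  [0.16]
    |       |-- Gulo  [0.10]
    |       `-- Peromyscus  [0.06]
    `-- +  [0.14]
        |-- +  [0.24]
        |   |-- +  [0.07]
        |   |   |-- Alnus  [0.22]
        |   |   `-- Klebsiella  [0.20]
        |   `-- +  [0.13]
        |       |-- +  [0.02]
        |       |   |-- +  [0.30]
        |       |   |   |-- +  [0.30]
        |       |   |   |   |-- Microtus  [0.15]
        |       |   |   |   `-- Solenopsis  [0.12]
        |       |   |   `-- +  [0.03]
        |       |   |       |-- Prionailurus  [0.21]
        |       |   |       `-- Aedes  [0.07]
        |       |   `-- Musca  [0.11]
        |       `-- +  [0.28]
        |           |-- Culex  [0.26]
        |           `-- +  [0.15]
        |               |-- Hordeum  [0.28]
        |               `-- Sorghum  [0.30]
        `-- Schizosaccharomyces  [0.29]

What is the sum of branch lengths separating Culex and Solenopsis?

1.28

The path runs Culex → … → MRCA → … → Solenopsis; the MRCA is the node subtending ((((Microtus,Solenopsis),(Prionailurus,Aedes)),Musca),(Culex,(Hordeum,Sorghum))).
Branch lengths along that path: 0.26 + 0.28 + 0.02 + 0.30 + 0.30 + 0.12 = 1.28.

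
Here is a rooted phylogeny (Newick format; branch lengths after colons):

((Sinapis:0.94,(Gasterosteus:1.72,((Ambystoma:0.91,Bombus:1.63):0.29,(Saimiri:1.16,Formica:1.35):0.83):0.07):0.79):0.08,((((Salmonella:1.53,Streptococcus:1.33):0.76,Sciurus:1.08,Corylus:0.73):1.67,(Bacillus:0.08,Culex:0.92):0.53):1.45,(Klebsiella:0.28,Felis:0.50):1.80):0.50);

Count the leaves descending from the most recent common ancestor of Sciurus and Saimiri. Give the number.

14

The MRCA of Sciurus and Saimiri is the root, so the clade is the entire tree.
That clade contains 14 terminal taxa: Ambystoma, Bacillus, Bombus, Corylus, Culex, Felis, Formica, Gasterosteus, Klebsiella, Saimiri, Salmonella, Sciurus, Sinapis, Streptococcus.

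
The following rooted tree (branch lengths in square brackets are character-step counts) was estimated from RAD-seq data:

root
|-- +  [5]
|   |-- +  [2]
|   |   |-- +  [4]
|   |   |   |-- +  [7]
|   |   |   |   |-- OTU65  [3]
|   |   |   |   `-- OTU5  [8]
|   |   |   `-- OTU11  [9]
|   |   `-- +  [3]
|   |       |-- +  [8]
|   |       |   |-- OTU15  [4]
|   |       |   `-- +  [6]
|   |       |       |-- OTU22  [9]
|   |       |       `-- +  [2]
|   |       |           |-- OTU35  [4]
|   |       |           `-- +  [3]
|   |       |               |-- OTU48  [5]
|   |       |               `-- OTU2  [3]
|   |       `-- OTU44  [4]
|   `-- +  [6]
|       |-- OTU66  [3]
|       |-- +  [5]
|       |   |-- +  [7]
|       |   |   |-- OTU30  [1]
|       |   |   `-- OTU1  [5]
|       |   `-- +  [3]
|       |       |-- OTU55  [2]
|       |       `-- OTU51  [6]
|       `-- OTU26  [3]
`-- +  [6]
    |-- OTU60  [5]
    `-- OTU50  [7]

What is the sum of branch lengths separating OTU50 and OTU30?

37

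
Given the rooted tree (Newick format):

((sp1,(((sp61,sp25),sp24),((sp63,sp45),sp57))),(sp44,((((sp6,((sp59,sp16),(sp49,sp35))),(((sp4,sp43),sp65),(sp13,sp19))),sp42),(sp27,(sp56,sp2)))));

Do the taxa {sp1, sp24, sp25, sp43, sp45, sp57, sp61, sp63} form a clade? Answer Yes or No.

No

The MRCA of the listed taxa is the root, so the smallest clade containing them is the whole tree.
That clade also contains sp13, sp16, sp19, sp2, sp27, sp35, sp4, sp42, sp44, sp49, sp56, sp59, sp6, sp65, which are not in the proposed group, so the group is not monophyletic.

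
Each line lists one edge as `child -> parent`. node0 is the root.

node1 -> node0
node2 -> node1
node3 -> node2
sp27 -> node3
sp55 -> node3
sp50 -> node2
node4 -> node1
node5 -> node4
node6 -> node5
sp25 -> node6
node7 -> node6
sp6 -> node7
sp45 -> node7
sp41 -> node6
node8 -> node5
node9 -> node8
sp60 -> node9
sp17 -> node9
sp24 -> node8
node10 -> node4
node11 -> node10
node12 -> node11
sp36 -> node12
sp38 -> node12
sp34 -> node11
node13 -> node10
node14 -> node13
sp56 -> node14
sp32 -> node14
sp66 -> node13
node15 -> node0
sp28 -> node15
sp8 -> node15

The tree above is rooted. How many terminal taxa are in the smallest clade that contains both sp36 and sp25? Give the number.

13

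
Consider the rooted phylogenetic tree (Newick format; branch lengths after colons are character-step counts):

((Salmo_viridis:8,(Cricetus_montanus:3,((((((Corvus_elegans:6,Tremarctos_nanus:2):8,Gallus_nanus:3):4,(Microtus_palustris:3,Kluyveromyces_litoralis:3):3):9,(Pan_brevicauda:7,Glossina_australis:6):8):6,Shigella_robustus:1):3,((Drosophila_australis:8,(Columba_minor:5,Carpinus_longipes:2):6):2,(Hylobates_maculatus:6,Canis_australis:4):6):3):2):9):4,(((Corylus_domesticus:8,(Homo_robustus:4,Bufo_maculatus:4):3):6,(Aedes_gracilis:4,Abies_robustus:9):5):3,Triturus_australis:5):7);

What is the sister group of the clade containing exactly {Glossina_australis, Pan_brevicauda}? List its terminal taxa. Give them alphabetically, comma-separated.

Corvus_elegans, Gallus_nanus, Kluyveromyces_litoralis, Microtus_palustris, Tremarctos_nanus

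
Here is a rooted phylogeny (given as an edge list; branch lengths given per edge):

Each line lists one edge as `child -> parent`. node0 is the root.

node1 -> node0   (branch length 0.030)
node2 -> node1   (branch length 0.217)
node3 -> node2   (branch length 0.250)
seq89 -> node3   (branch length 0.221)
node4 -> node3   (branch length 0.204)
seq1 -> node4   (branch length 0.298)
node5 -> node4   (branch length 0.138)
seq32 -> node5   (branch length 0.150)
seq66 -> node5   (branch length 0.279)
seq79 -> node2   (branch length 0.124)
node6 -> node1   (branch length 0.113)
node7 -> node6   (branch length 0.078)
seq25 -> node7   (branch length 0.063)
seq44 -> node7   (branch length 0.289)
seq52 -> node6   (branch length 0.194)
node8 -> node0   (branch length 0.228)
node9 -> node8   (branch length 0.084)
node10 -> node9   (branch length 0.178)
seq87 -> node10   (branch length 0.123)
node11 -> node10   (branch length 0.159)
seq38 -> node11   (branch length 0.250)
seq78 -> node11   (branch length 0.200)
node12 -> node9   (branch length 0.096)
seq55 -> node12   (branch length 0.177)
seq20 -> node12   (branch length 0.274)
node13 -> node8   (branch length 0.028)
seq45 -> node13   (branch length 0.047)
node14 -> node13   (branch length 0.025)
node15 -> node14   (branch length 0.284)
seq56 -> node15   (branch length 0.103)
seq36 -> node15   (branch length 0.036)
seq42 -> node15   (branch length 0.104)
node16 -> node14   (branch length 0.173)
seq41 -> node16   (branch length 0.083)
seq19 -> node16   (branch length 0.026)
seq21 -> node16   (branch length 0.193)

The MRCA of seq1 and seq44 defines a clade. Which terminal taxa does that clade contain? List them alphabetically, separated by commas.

seq1, seq25, seq32, seq44, seq52, seq66, seq79, seq89

Tracing seq1: it sits inside (seq1,(seq32,seq66)).
Tracing seq44: it sits inside (seq25,seq44).
The smallest clade enclosing both is (((seq89,(seq1,(seq32,seq66))),seq79),((seq25,seq44),seq52)); the answer is its 8 terminal taxa in alphabetical order.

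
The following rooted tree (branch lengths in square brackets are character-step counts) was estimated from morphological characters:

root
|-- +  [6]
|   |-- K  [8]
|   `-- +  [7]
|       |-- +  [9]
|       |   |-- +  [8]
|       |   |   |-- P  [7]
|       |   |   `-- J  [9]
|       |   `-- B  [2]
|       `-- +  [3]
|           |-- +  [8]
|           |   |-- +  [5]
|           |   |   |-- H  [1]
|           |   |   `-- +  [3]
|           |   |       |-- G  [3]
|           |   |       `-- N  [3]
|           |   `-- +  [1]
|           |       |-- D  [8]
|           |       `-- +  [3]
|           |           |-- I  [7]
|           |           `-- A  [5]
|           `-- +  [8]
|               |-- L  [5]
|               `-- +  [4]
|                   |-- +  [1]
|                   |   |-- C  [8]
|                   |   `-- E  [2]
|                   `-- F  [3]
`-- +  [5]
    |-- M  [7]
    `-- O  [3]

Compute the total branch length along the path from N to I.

The path runs N → … → MRCA → … → I; the MRCA is the node subtending ((H,(G,N)),(D,(I,A))).
Branch lengths along that path: 3 + 3 + 5 + 1 + 3 + 7 = 22.

22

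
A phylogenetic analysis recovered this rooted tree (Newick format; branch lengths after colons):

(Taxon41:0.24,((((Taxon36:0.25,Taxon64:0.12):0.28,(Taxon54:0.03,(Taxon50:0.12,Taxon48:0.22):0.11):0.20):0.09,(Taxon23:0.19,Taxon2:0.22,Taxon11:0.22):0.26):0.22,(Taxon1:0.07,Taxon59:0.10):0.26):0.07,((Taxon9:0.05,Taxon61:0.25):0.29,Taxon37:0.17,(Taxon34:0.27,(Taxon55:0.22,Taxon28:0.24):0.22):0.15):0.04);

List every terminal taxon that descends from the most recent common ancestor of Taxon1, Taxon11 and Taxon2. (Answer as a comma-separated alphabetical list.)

Taxon1, Taxon11, Taxon2, Taxon23, Taxon36, Taxon48, Taxon50, Taxon54, Taxon59, Taxon64

Tracing Taxon1: it sits inside (Taxon1,Taxon59).
Tracing Taxon11: it sits inside (Taxon23,Taxon2,Taxon11).
Tracing Taxon2: it sits inside (Taxon23,Taxon2,Taxon11).
The smallest clade enclosing all 3 is ((((Taxon36,Taxon64),(Taxon54,(Taxon50,Taxon48))),(Taxon23,Taxon2,Taxon11)),(Taxon1,Taxon59)); the answer is its 10 terminal taxa in alphabetical order.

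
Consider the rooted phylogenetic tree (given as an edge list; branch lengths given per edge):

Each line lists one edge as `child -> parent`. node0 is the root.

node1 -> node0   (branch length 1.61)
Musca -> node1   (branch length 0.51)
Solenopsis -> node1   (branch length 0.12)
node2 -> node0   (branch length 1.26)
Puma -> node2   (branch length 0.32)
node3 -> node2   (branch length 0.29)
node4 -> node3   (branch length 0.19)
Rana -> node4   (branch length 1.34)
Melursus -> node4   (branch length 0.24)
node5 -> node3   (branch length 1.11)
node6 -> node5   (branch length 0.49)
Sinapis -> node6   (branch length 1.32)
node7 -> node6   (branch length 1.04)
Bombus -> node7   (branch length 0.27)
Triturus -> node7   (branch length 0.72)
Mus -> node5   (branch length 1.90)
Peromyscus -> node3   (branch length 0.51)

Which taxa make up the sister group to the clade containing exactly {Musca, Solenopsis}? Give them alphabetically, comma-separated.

The clade containing exactly {Musca, Solenopsis} attaches directly to the root of the tree.
The other lineage descending from that same node — the sister group — is (Puma,((Rana,Melursus),((Sinapis,(Bombus,Triturus)),Mus),Peromyscus)); its 8 tips in alphabetical order are the answer.

Bombus, Melursus, Mus, Peromyscus, Puma, Rana, Sinapis, Triturus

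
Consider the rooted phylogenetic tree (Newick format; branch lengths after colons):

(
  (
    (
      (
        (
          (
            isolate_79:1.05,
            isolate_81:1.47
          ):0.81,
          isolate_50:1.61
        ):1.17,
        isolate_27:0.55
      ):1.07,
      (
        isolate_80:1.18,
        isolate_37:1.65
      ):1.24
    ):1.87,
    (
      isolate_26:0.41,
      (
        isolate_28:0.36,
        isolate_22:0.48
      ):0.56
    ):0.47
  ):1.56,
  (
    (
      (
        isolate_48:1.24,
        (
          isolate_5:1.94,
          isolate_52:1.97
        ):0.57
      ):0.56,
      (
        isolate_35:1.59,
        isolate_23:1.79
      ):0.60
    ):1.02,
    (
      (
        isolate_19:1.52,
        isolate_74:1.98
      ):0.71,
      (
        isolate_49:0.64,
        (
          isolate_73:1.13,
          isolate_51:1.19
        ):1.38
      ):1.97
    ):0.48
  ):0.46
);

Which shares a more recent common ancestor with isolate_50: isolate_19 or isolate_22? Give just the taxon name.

The MRCA of isolate_50 and isolate_22 subtends (((((isolate_79,isolate_81),isolate_50),isolate_27),(isolate_80,isolate_37)),(isolate_26,(isolate_28,isolate_22))) (9 taxa).
The MRCA of isolate_50 and isolate_19 is the root, subtending the entire tree (19 taxa).
The first is nested inside the second, so isolate_50 shares a more recent common ancestor with isolate_22.

isolate_22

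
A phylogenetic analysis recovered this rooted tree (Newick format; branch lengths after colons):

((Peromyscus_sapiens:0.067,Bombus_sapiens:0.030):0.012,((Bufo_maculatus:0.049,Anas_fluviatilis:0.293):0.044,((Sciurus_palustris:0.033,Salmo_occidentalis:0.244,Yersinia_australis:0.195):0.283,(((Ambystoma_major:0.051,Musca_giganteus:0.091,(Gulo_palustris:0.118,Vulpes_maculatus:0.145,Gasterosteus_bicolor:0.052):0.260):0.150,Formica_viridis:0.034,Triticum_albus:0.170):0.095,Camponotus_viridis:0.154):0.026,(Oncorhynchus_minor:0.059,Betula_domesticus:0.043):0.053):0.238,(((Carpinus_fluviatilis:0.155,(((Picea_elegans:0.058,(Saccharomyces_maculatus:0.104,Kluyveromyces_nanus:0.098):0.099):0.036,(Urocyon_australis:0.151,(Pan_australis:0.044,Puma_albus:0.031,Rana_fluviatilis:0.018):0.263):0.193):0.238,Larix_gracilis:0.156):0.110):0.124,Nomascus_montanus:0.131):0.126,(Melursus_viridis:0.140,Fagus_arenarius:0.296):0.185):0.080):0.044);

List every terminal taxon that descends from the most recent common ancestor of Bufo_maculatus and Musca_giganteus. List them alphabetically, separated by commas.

Tracing Bufo_maculatus: it sits inside (Bufo_maculatus,Anas_fluviatilis).
Tracing Musca_giganteus: it sits inside (Ambystoma_major,Musca_giganteus,(Gulo_palustris,Vulpes_maculatus,Gasterosteus_bicolor)).
The smallest clade enclosing both is ((Bufo_maculatus,Anas_fluviatilis),((Sciurus_palustris,Salmo_occidentalis,Yersinia_australis),(((Ambystoma_major,Musca_giganteus,(Gulo_palustris,Vulpes_maculatus,Gasterosteus_bicolor)),Formica_viridis,Triticum_albus),Camponotus_viridis),(Oncorhynchus_minor,Betula_domesticus)),(((Carpinus_fluviatilis,(((Picea_elegans,(Saccharomyces_maculatus,Kluyveromyces_nanus)),(Urocyon_australis,(Pan_australis,Puma_albus,Rana_fluviatilis))),Larix_gracilis)),Nomascus_montanus),(Melursus_viridis,Fagus_arenarius))); the answer is its 27 terminal taxa in alphabetical order.

Ambystoma_major, Anas_fluviatilis, Betula_domesticus, Bufo_maculatus, Camponotus_viridis, Carpinus_fluviatilis, Fagus_arenarius, Formica_viridis, Gasterosteus_bicolor, Gulo_palustris, Kluyveromyces_nanus, Larix_gracilis, Melursus_viridis, Musca_giganteus, Nomascus_montanus, Oncorhynchus_minor, Pan_australis, Picea_elegans, Puma_albus, Rana_fluviatilis, Saccharomyces_maculatus, Salmo_occidentalis, Sciurus_palustris, Triticum_albus, Urocyon_australis, Vulpes_maculatus, Yersinia_australis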